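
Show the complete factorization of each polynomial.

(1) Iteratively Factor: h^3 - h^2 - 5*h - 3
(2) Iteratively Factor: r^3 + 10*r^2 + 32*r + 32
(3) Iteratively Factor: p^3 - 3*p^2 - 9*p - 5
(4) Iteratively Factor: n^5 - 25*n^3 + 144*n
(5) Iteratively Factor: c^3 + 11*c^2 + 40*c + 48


(1) = (h - 3)*(h^2 + 2*h + 1) = (h - 3)*(h + 1)*(h + 1)
(2) = (r + 2)*(r^2 + 8*r + 16) = (r + 2)*(r + 4)*(r + 4)
(3) = (p - 5)*(p^2 + 2*p + 1) = (p - 5)*(p + 1)*(p + 1)
(4) = (n + 3)*(n^4 - 3*n^3 - 16*n^2 + 48*n) = n*(n + 3)*(n^3 - 3*n^2 - 16*n + 48) = n*(n + 3)*(n + 4)*(n^2 - 7*n + 12) = n*(n - 3)*(n + 3)*(n + 4)*(n - 4)
(5) = (c + 4)*(c^2 + 7*c + 12) = (c + 4)^2*(c + 3)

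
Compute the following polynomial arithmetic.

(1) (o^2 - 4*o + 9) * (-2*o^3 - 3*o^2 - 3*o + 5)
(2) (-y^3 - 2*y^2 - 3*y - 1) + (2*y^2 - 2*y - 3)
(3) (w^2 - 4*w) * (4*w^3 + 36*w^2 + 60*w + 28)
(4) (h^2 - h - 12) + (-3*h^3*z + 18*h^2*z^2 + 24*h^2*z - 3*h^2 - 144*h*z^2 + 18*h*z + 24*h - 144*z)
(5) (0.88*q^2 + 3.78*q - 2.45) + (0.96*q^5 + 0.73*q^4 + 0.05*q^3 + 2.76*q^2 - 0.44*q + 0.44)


(1) = -2*o^5 + 5*o^4 - 9*o^3 - 10*o^2 - 47*o + 45
(2) = -y^3 - 5*y - 4
(3) = 4*w^5 + 20*w^4 - 84*w^3 - 212*w^2 - 112*w
(4) = -3*h^3*z + 18*h^2*z^2 + 24*h^2*z - 2*h^2 - 144*h*z^2 + 18*h*z + 23*h - 144*z - 12
(5) = 0.96*q^5 + 0.73*q^4 + 0.05*q^3 + 3.64*q^2 + 3.34*q - 2.01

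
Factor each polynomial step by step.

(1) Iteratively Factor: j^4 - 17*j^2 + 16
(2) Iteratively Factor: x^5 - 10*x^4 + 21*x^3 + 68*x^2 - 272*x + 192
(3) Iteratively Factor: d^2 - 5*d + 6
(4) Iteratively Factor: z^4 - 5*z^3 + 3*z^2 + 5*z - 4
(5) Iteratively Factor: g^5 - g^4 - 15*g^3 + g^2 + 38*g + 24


(1) = (j + 1)*(j^3 - j^2 - 16*j + 16) = (j + 1)*(j + 4)*(j^2 - 5*j + 4) = (j - 4)*(j + 1)*(j + 4)*(j - 1)
(2) = (x - 4)*(x^4 - 6*x^3 - 3*x^2 + 56*x - 48) = (x - 4)^2*(x^3 - 2*x^2 - 11*x + 12) = (x - 4)^2*(x - 1)*(x^2 - x - 12) = (x - 4)^3*(x - 1)*(x + 3)
(3) = (d - 3)*(d - 2)
(4) = (z - 1)*(z^3 - 4*z^2 - z + 4) = (z - 4)*(z - 1)*(z^2 - 1) = (z - 4)*(z - 1)*(z + 1)*(z - 1)
(5) = (g + 1)*(g^4 - 2*g^3 - 13*g^2 + 14*g + 24) = (g - 4)*(g + 1)*(g^3 + 2*g^2 - 5*g - 6) = (g - 4)*(g - 2)*(g + 1)*(g^2 + 4*g + 3) = (g - 4)*(g - 2)*(g + 1)*(g + 3)*(g + 1)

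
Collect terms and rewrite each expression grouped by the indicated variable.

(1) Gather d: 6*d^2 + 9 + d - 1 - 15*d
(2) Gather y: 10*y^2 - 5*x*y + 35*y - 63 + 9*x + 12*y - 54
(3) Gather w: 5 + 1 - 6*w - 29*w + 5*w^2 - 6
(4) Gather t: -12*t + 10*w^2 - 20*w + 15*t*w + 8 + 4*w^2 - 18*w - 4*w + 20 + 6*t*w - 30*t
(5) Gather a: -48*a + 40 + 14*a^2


(1) = 6*d^2 - 14*d + 8
(2) = 9*x + 10*y^2 + y*(47 - 5*x) - 117
(3) = 5*w^2 - 35*w
(4) = t*(21*w - 42) + 14*w^2 - 42*w + 28
(5) = 14*a^2 - 48*a + 40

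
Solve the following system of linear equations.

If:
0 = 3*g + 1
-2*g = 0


Then:
No Solution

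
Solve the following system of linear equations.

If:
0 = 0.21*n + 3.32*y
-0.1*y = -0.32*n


Then:
n = 0.00
y = 0.00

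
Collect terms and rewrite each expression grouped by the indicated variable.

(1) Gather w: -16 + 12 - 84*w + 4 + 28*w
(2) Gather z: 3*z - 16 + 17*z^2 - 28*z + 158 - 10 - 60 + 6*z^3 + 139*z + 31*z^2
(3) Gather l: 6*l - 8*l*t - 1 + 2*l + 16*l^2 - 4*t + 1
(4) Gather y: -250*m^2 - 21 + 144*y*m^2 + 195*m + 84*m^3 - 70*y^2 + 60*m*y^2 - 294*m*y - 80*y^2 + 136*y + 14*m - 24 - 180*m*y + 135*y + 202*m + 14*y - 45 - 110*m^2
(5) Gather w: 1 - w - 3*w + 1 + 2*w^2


(1) = -56*w
(2) = 6*z^3 + 48*z^2 + 114*z + 72
(3) = 16*l^2 + l*(8 - 8*t) - 4*t
(4) = 84*m^3 - 360*m^2 + 411*m + y^2*(60*m - 150) + y*(144*m^2 - 474*m + 285) - 90
(5) = 2*w^2 - 4*w + 2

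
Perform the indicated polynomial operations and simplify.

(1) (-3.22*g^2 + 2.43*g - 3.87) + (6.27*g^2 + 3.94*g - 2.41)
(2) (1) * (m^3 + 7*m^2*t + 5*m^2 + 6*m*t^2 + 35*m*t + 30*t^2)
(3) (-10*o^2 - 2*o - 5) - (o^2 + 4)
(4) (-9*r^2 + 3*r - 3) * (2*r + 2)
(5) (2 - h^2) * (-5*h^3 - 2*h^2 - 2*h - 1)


(1) = 3.05*g^2 + 6.37*g - 6.28
(2) = m^3 + 7*m^2*t + 5*m^2 + 6*m*t^2 + 35*m*t + 30*t^2
(3) = -11*o^2 - 2*o - 9
(4) = -18*r^3 - 12*r^2 - 6
(5) = 5*h^5 + 2*h^4 - 8*h^3 - 3*h^2 - 4*h - 2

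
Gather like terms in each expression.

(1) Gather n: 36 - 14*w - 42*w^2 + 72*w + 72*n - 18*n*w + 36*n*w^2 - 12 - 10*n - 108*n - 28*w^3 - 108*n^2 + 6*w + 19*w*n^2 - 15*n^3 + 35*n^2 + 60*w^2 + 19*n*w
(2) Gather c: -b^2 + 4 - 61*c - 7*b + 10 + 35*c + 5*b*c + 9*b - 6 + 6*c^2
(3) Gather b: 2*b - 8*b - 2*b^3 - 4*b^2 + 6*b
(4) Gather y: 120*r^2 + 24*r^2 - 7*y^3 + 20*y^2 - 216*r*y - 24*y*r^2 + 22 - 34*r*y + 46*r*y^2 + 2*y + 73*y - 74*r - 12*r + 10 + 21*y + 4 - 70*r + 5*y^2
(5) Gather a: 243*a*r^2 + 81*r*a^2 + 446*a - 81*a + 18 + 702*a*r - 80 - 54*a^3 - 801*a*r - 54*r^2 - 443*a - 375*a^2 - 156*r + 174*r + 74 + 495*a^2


(1) = -15*n^3 + n^2*(19*w - 73) + n*(36*w^2 + w - 46) - 28*w^3 + 18*w^2 + 64*w + 24
(2) = -b^2 + 2*b + 6*c^2 + c*(5*b - 26) + 8
(3) = -2*b^3 - 4*b^2
(4) = 144*r^2 - 156*r - 7*y^3 + y^2*(46*r + 25) + y*(-24*r^2 - 250*r + 96) + 36
(5) = -54*a^3 + a^2*(81*r + 120) + a*(243*r^2 - 99*r - 78) - 54*r^2 + 18*r + 12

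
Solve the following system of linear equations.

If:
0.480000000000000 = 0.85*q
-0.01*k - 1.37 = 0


Then:
k = -137.00
q = 0.56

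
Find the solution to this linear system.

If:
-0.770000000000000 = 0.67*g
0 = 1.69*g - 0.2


Then:
No Solution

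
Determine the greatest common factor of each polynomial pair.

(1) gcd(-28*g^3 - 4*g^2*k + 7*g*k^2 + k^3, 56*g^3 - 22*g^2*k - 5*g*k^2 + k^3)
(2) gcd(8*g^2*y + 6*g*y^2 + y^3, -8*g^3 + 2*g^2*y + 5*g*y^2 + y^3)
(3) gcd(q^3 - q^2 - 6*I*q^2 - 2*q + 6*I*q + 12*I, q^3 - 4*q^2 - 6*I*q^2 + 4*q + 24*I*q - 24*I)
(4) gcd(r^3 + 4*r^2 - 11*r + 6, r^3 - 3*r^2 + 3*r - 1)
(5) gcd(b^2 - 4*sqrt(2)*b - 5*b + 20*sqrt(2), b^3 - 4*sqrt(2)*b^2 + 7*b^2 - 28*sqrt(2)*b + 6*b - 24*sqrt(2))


(1) = 2*g - k
(2) = 8*g^2 + 6*g*y + y^2
(3) = gcd((q - 2)*(q + 1)*(q - 6*I), (q - 2)^2*(q - 6*I)) = q^2 + q*(-2 - 6*I) + 12*I
(4) = gcd((r - 1)^2*(r + 6), (r - 1)^3) = r^2 - 2*r + 1
(5) = gcd((b - 5)*(b - 4*sqrt(2)), (b + 1)*(b + 6)*(b - 4*sqrt(2))) = b - 4*sqrt(2)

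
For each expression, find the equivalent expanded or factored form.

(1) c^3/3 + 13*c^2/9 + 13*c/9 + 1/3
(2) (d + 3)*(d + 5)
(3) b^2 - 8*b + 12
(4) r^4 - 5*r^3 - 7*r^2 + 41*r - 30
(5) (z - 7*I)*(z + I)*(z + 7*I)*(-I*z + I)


(1) = (c/3 + 1)*(c + 1/3)*(c + 1)
(2) = d^2 + 8*d + 15
(3) = (b - 6)*(b - 2)
(4) = (r - 5)*(r - 2)*(r - 1)*(r + 3)
(5) = -I*z^4 + z^3 + I*z^3 - z^2 - 49*I*z^2 + 49*z + 49*I*z - 49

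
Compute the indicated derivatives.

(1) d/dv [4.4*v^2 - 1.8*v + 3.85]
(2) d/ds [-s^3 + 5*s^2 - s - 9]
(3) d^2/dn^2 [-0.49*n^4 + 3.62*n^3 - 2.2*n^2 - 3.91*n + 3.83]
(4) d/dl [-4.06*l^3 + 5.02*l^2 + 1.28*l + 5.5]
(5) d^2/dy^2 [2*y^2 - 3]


(1) = 8.8*v - 1.8
(2) = -3*s^2 + 10*s - 1
(3) = -5.88*n^2 + 21.72*n - 4.4
(4) = -12.18*l^2 + 10.04*l + 1.28
(5) = 4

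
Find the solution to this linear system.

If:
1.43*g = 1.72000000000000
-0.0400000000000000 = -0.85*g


Then:
No Solution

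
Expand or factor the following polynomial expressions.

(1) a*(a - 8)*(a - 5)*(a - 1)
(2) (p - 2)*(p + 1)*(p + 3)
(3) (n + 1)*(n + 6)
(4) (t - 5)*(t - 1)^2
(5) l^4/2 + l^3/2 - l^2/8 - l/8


(1) = a^4 - 14*a^3 + 53*a^2 - 40*a
(2) = p^3 + 2*p^2 - 5*p - 6
(3) = n^2 + 7*n + 6
(4) = t^3 - 7*t^2 + 11*t - 5
(5) = l*(l/2 + 1/4)*(l - 1/2)*(l + 1)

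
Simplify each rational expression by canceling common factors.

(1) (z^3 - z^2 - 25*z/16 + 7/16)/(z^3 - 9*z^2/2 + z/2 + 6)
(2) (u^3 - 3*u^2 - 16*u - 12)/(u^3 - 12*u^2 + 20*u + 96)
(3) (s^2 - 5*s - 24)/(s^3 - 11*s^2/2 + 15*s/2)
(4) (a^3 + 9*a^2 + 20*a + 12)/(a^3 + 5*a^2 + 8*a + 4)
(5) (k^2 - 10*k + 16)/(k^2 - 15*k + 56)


(1) = (16*z^2 - 32*z + 7)/(16*z^2 - 88*z + 96)
(2) = (u + 1)/(u - 8)
(3) = (2*s^2 - 10*s - 48)/(2*s^3 - 11*s^2 + 15*s)
(4) = (a + 6)/(a + 2)
(5) = (k - 2)/(k - 7)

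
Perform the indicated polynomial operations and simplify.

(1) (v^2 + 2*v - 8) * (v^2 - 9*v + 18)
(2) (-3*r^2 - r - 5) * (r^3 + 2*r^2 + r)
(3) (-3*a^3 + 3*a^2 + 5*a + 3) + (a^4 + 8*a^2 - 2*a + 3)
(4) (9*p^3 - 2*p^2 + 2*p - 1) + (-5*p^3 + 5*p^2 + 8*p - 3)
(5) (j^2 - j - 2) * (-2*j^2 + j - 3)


(1) = v^4 - 7*v^3 - 8*v^2 + 108*v - 144
(2) = -3*r^5 - 7*r^4 - 10*r^3 - 11*r^2 - 5*r
(3) = a^4 - 3*a^3 + 11*a^2 + 3*a + 6
(4) = 4*p^3 + 3*p^2 + 10*p - 4
(5) = -2*j^4 + 3*j^3 + j + 6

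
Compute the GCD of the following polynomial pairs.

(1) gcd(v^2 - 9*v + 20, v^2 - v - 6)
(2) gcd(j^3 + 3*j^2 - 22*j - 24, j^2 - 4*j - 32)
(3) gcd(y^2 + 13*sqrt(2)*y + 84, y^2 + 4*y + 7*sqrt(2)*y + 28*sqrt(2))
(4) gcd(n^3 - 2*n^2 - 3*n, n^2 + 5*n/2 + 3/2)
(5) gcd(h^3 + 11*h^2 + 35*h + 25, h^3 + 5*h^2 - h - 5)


(1) = gcd((v - 5)*(v - 4), (v - 3)*(v + 2)) = 1
(2) = 1
(3) = y + 7*sqrt(2)
(4) = gcd(n*(n - 3)*(n + 1), (n + 1)*(n + 3/2)) = n + 1
(5) = h^2 + 6*h + 5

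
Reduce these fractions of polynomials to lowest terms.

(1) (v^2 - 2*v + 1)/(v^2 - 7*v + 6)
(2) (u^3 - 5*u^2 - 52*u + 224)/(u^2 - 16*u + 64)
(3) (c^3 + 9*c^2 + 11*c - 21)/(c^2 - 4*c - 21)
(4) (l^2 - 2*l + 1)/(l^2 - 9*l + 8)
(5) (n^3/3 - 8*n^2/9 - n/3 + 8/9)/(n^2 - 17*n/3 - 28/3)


(1) = (v - 1)/(v - 6)
(2) = (u^2 + 3*u - 28)/(u - 8)
(3) = (c^2 + 6*c - 7)/(c - 7)
(4) = (l - 1)/(l - 8)
(5) = (3*n^3 - 8*n^2 - 3*n + 8)/(9*n^2 - 51*n - 84)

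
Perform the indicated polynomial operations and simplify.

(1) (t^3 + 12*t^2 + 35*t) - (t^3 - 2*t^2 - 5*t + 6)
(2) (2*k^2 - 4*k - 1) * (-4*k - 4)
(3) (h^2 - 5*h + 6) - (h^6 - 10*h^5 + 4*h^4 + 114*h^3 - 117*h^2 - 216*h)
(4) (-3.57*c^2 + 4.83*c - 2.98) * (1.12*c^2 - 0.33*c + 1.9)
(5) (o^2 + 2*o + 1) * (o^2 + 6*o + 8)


(1) = 14*t^2 + 40*t - 6
(2) = -8*k^3 + 8*k^2 + 20*k + 4
(3) = -h^6 + 10*h^5 - 4*h^4 - 114*h^3 + 118*h^2 + 211*h + 6
(4) = -3.9984*c^4 + 6.5877*c^3 - 11.7145*c^2 + 10.1604*c - 5.662
(5) = o^4 + 8*o^3 + 21*o^2 + 22*o + 8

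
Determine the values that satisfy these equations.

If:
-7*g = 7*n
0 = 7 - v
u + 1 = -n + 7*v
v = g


Then:
g = 7
n = -7
u = 55
v = 7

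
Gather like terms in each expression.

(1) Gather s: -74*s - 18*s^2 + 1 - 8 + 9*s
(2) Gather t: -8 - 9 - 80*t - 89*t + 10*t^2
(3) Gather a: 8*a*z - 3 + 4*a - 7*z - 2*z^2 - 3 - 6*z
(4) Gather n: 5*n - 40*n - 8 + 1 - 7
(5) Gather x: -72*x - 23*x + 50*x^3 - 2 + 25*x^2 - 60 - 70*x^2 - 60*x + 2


(1) = -18*s^2 - 65*s - 7
(2) = 10*t^2 - 169*t - 17
(3) = a*(8*z + 4) - 2*z^2 - 13*z - 6
(4) = -35*n - 14
(5) = 50*x^3 - 45*x^2 - 155*x - 60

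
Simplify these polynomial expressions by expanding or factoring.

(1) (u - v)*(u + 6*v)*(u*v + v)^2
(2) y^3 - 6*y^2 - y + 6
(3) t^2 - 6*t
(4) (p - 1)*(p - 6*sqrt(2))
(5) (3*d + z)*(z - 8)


(1) = u^4*v^2 + 5*u^3*v^3 + 2*u^3*v^2 - 6*u^2*v^4 + 10*u^2*v^3 + u^2*v^2 - 12*u*v^4 + 5*u*v^3 - 6*v^4
(2) = (y - 6)*(y - 1)*(y + 1)
(3) = t*(t - 6)
(4) = p^2 - 6*sqrt(2)*p - p + 6*sqrt(2)
(5) = 3*d*z - 24*d + z^2 - 8*z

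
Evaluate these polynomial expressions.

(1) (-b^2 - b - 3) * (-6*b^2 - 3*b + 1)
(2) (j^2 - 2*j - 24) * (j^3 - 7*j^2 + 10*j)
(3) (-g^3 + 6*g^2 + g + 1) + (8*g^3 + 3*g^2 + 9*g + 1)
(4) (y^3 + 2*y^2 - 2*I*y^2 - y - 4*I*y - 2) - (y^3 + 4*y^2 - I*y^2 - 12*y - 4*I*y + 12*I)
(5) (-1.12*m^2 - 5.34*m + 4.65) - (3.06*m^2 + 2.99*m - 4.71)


(1) = 6*b^4 + 9*b^3 + 20*b^2 + 8*b - 3
(2) = j^5 - 9*j^4 + 148*j^2 - 240*j
(3) = 7*g^3 + 9*g^2 + 10*g + 2
(4) = -2*y^2 - I*y^2 + 11*y - 2 - 12*I
(5) = -4.18*m^2 - 8.33*m + 9.36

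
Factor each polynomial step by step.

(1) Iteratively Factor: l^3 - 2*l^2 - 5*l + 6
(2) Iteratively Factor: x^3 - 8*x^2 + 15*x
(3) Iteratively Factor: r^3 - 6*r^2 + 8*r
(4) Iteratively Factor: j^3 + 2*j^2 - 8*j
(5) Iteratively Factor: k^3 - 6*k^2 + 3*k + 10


(1) = (l - 1)*(l^2 - l - 6) = (l - 3)*(l - 1)*(l + 2)
(2) = (x - 3)*(x^2 - 5*x) = (x - 5)*(x - 3)*(x)
(3) = (r - 2)*(r^2 - 4*r) = (r - 4)*(r - 2)*(r)
(4) = (j + 4)*(j^2 - 2*j) = (j - 2)*(j + 4)*(j)
(5) = (k - 2)*(k^2 - 4*k - 5) = (k - 2)*(k + 1)*(k - 5)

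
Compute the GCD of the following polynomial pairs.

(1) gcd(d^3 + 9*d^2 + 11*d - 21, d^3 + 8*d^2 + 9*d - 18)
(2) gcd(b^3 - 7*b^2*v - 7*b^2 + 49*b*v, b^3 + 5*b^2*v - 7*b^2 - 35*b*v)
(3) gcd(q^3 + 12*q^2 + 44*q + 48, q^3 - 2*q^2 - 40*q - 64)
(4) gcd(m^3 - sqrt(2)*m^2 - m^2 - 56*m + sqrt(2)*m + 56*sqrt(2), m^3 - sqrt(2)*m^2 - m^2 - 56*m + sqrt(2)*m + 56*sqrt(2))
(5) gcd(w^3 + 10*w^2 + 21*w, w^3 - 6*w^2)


(1) = d^2 + 2*d - 3
(2) = gcd(b*(b - 7)*(b - 7*v), b*(b - 7)*(b + 5*v)) = b^2 - 7*b
(3) = gcd((q + 2)*(q + 4)*(q + 6), (q - 8)*(q + 2)*(q + 4)) = q^2 + 6*q + 8
(4) = m^3 + m^2*(-sqrt(2) - 1) + m*(-56 + sqrt(2)) + 56*sqrt(2)
(5) = w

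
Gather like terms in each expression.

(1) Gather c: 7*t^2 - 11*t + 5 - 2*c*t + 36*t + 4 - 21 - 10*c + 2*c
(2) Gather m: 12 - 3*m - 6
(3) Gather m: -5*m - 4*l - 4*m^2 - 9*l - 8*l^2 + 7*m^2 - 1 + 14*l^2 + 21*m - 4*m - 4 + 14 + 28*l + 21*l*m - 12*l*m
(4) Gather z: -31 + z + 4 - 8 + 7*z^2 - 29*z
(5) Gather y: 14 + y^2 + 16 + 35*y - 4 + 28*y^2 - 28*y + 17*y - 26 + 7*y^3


(1) = c*(-2*t - 8) + 7*t^2 + 25*t - 12
(2) = 6 - 3*m
(3) = 6*l^2 + 15*l + 3*m^2 + m*(9*l + 12) + 9
(4) = 7*z^2 - 28*z - 35
(5) = 7*y^3 + 29*y^2 + 24*y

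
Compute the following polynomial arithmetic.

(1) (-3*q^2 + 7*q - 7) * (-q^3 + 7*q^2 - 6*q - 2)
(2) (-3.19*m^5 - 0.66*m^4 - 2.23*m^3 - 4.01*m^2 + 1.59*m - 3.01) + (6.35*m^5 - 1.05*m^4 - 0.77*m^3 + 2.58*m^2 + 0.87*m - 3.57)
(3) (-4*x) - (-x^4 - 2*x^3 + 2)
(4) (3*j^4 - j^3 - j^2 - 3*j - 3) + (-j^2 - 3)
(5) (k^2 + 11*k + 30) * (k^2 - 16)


(1) = 3*q^5 - 28*q^4 + 74*q^3 - 85*q^2 + 28*q + 14
(2) = 3.16*m^5 - 1.71*m^4 - 3.0*m^3 - 1.43*m^2 + 2.46*m - 6.58
(3) = x^4 + 2*x^3 - 4*x - 2
(4) = 3*j^4 - j^3 - 2*j^2 - 3*j - 6
(5) = k^4 + 11*k^3 + 14*k^2 - 176*k - 480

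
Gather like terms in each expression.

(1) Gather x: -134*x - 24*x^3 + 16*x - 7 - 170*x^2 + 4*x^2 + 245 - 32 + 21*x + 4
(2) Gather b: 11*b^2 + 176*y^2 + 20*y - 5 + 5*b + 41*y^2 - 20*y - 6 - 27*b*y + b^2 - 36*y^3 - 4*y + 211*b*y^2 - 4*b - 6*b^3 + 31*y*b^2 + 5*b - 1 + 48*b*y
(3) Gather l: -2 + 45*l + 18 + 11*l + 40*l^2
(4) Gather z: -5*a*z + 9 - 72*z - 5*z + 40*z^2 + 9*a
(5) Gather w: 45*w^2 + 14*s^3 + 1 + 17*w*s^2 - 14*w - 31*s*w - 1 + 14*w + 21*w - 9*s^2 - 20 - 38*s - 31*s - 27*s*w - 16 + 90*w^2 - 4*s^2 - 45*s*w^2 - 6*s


(1) = -24*x^3 - 166*x^2 - 97*x + 210
(2) = -6*b^3 + b^2*(31*y + 12) + b*(211*y^2 + 21*y + 6) - 36*y^3 + 217*y^2 - 4*y - 12
(3) = 40*l^2 + 56*l + 16
(4) = 9*a + 40*z^2 + z*(-5*a - 77) + 9
(5) = 14*s^3 - 13*s^2 - 75*s + w^2*(135 - 45*s) + w*(17*s^2 - 58*s + 21) - 36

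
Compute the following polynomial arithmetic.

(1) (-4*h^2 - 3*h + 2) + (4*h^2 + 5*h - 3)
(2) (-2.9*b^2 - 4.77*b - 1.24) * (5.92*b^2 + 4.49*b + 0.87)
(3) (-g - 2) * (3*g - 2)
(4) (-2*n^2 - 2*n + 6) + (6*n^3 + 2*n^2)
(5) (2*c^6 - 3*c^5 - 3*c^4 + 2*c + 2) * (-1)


(1) = 2*h - 1
(2) = -17.168*b^4 - 41.2594*b^3 - 31.2811*b^2 - 9.7175*b - 1.0788
(3) = -3*g^2 - 4*g + 4
(4) = 6*n^3 - 2*n + 6
(5) = -2*c^6 + 3*c^5 + 3*c^4 - 2*c - 2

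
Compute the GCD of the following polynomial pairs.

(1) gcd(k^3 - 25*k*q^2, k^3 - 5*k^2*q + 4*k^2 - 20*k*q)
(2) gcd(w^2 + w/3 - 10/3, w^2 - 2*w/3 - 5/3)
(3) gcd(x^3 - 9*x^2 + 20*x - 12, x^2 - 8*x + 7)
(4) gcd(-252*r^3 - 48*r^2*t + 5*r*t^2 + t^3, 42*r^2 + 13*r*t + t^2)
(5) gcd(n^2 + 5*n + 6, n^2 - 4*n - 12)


(1) = gcd(k*(k - 5*q)*(k + 5*q), k*(k + 4)*(k - 5*q)) = -k^2 + 5*k*q
(2) = gcd((w - 5/3)*(w + 2), (w - 5/3)*(w + 1)) = w - 5/3
(3) = x - 1
(4) = gcd((-7*r + t)*(6*r + t)^2, (6*r + t)*(7*r + t)) = 6*r + t
(5) = gcd((n + 2)*(n + 3), (n - 6)*(n + 2)) = n + 2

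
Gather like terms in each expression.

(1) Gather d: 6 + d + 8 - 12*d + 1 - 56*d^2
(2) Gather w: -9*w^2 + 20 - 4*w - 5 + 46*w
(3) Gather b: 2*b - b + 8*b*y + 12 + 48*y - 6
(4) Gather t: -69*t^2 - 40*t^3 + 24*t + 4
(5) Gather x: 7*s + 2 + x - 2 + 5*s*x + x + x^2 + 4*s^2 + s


(1) = -56*d^2 - 11*d + 15
(2) = -9*w^2 + 42*w + 15
(3) = b*(8*y + 1) + 48*y + 6
(4) = -40*t^3 - 69*t^2 + 24*t + 4
(5) = 4*s^2 + 8*s + x^2 + x*(5*s + 2)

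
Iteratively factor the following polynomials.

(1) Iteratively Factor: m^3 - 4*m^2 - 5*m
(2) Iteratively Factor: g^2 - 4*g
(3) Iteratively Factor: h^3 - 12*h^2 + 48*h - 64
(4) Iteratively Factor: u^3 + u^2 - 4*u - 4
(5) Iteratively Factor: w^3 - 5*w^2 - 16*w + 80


(1) = (m)*(m^2 - 4*m - 5) = m*(m - 5)*(m + 1)
(2) = (g - 4)*(g)
(3) = (h - 4)*(h^2 - 8*h + 16) = (h - 4)^2*(h - 4)
(4) = (u + 2)*(u^2 - u - 2) = (u + 1)*(u + 2)*(u - 2)
(5) = (w - 4)*(w^2 - w - 20) = (w - 4)*(w + 4)*(w - 5)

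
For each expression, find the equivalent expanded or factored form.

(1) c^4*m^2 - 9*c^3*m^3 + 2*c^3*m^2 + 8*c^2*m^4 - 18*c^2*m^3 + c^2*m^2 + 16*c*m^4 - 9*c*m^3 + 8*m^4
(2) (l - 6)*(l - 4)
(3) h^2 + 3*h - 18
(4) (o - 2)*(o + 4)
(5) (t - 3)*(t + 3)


(1) = (c - 8*m)*(c - m)*(c*m + m)^2
(2) = l^2 - 10*l + 24
(3) = (h - 3)*(h + 6)
(4) = o^2 + 2*o - 8
(5) = t^2 - 9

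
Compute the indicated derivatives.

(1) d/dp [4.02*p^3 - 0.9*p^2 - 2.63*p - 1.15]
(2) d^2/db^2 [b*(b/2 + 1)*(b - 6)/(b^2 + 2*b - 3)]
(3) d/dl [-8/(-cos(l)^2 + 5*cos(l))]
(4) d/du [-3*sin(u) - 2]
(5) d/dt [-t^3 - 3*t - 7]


(1) = 12.06*p^2 - 1.8*p - 2.63
(2) = 3*(b^3 - 18*b^2 - 27*b - 36)/(b^6 + 6*b^5 + 3*b^4 - 28*b^3 - 9*b^2 + 54*b - 27)
(3) = 8*(2*cos(l) - 5)*sin(l)/((cos(l) - 5)^2*cos(l)^2)
(4) = -3*cos(u)
(5) = -3*t^2 - 3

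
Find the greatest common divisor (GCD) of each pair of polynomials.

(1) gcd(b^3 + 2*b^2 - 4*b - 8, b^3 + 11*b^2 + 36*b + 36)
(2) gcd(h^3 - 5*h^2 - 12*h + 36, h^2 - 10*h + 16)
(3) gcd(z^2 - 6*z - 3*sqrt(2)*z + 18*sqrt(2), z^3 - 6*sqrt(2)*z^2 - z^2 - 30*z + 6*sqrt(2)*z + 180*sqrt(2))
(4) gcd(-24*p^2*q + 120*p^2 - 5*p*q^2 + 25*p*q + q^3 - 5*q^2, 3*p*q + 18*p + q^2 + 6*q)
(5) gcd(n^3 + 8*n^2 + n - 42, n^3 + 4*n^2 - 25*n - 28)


(1) = gcd((b - 2)*(b + 2)^2, (b + 2)*(b + 3)*(b + 6)) = b + 2
(2) = gcd((h - 6)*(h - 2)*(h + 3), (h - 8)*(h - 2)) = h - 2
(3) = gcd((z - 6)*(z - 3*sqrt(2)), (z - 6)*(z + 5)*(z - 6*sqrt(2))) = z - 6
(4) = gcd((-8*p + q)*(3*p + q)*(q - 5), (3*p + q)*(q + 6)) = 3*p + q
(5) = gcd((n - 2)*(n + 3)*(n + 7), (n - 4)*(n + 1)*(n + 7)) = n + 7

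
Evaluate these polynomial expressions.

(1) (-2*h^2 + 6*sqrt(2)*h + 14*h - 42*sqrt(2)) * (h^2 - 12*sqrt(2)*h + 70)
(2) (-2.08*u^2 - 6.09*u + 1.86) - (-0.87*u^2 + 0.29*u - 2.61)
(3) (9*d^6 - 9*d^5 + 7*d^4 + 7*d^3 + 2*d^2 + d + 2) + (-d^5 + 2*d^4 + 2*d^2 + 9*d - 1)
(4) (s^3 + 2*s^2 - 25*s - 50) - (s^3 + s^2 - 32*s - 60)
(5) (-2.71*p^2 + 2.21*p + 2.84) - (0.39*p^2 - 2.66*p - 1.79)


(1) = -2*h^4 + 14*h^3 + 30*sqrt(2)*h^3 - 210*sqrt(2)*h^2 - 284*h^2 + 420*sqrt(2)*h + 1988*h - 2940*sqrt(2)
(2) = -1.21*u^2 - 6.38*u + 4.47
(3) = 9*d^6 - 10*d^5 + 9*d^4 + 7*d^3 + 4*d^2 + 10*d + 1
(4) = s^2 + 7*s + 10
(5) = -3.1*p^2 + 4.87*p + 4.63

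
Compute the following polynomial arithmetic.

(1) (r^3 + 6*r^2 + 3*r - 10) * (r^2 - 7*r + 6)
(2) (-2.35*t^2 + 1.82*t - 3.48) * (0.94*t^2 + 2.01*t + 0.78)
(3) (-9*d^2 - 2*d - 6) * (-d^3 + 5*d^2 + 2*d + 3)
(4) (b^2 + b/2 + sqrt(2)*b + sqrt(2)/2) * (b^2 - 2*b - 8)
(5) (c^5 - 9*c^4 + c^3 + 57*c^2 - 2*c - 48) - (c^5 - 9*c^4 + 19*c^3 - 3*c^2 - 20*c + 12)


(1) = r^5 - r^4 - 33*r^3 + 5*r^2 + 88*r - 60
(2) = -2.209*t^4 - 3.0127*t^3 - 1.446*t^2 - 5.5752*t - 2.7144
(3) = 9*d^5 - 43*d^4 - 22*d^3 - 61*d^2 - 18*d - 18
(4) = b^4 - 3*b^3/2 + sqrt(2)*b^3 - 9*b^2 - 3*sqrt(2)*b^2/2 - 9*sqrt(2)*b - 4*b - 4*sqrt(2)
(5) = -18*c^3 + 60*c^2 + 18*c - 60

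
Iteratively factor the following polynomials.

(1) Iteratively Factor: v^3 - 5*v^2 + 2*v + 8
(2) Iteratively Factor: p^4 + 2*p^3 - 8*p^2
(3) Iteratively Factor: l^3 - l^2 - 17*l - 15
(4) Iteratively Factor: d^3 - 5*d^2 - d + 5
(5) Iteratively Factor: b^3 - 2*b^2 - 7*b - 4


(1) = (v - 2)*(v^2 - 3*v - 4) = (v - 4)*(v - 2)*(v + 1)
(2) = (p)*(p^3 + 2*p^2 - 8*p) = p*(p - 2)*(p^2 + 4*p) = p^2*(p - 2)*(p + 4)
(3) = (l + 3)*(l^2 - 4*l - 5) = (l + 1)*(l + 3)*(l - 5)
(4) = (d + 1)*(d^2 - 6*d + 5) = (d - 1)*(d + 1)*(d - 5)
(5) = (b - 4)*(b^2 + 2*b + 1) = (b - 4)*(b + 1)*(b + 1)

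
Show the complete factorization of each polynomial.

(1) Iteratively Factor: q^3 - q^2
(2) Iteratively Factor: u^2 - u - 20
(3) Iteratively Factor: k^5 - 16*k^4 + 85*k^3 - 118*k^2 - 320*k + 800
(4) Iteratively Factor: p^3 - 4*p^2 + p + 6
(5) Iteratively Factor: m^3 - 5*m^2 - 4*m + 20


(1) = (q)*(q^2 - q) = q*(q - 1)*(q)
(2) = (u - 5)*(u + 4)
(3) = (k - 5)*(k^4 - 11*k^3 + 30*k^2 + 32*k - 160) = (k - 5)*(k + 2)*(k^3 - 13*k^2 + 56*k - 80) = (k - 5)*(k - 4)*(k + 2)*(k^2 - 9*k + 20) = (k - 5)^2*(k - 4)*(k + 2)*(k - 4)
(4) = (p - 3)*(p^2 - p - 2) = (p - 3)*(p - 2)*(p + 1)
(5) = (m - 2)*(m^2 - 3*m - 10) = (m - 5)*(m - 2)*(m + 2)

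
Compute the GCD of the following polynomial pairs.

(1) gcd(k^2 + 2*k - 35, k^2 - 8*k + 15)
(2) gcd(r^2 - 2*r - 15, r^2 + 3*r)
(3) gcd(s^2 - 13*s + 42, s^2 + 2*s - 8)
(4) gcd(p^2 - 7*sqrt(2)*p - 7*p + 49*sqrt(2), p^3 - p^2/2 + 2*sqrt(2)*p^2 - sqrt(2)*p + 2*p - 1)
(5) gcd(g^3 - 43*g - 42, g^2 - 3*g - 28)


(1) = gcd((k - 5)*(k + 7), (k - 5)*(k - 3)) = k - 5
(2) = gcd((r - 5)*(r + 3), r*(r + 3)) = r + 3
(3) = gcd((s - 7)*(s - 6), (s - 2)*(s + 4)) = 1
(4) = gcd((p - 7)*(p - 7*sqrt(2)), (p - 1/2)*(p + sqrt(2))^2) = 1
(5) = g - 7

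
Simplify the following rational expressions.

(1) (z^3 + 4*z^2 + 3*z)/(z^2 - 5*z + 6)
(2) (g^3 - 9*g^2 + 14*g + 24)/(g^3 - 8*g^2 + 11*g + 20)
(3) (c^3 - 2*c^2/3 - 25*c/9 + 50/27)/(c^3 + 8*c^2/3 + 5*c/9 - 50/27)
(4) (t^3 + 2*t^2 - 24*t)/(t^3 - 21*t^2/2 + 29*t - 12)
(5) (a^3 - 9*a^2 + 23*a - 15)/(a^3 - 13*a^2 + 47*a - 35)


(1) = (z^3 + 4*z^2 + 3*z)/(z^2 - 5*z + 6)
(2) = (g - 6)/(g - 5)
(3) = (3*c - 5)/(3*c + 5)
(4) = (2*t^2 + 12*t)/(2*t^2 - 13*t + 6)
(5) = (a - 3)/(a - 7)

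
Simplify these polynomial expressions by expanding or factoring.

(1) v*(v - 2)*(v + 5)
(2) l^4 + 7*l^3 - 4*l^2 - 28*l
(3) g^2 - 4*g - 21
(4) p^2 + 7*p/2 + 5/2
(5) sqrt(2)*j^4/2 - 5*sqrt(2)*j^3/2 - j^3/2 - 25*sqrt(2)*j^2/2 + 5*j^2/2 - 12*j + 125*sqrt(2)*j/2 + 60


(1) = v^3 + 3*v^2 - 10*v
(2) = l*(l - 2)*(l + 2)*(l + 7)
(3) = (g - 7)*(g + 3)
(4) = (p + 1)*(p + 5/2)
(5) = (j - 5)*(j - 4*sqrt(2))*(j + 3*sqrt(2))*(sqrt(2)*j/2 + 1/2)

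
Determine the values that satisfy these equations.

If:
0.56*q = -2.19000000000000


Then:
q = -3.91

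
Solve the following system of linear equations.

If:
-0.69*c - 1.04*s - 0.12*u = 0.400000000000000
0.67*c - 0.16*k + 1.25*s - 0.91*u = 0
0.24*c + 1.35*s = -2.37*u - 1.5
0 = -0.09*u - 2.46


Then:
c = -90.81
k = 267.52
s = 63.02
u = -27.33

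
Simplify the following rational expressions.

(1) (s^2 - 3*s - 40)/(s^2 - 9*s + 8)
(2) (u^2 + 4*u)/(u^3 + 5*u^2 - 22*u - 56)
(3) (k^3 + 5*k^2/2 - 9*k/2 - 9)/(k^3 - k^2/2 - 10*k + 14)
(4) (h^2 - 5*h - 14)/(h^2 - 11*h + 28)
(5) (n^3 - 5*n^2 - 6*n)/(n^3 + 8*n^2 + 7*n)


(1) = (s + 5)/(s - 1)
(2) = (u^2 + 4*u)/(u^3 + 5*u^2 - 22*u - 56)
(3) = (2*k^2 + 9*k + 9)/(2*k^2 + 3*k - 14)
(4) = (h + 2)/(h - 4)
(5) = (n - 6)/(n + 7)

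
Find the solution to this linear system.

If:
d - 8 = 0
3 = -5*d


Then:
No Solution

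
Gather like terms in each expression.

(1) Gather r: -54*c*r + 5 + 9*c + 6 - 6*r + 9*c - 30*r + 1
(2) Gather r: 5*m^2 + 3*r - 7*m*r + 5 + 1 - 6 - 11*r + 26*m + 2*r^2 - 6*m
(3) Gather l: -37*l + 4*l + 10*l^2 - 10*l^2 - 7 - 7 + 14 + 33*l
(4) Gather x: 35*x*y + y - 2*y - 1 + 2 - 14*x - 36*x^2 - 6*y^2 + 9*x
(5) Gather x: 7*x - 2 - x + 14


(1) = 18*c + r*(-54*c - 36) + 12
(2) = 5*m^2 + 20*m + 2*r^2 + r*(-7*m - 8)
(3) = 0
(4) = -36*x^2 + x*(35*y - 5) - 6*y^2 - y + 1
(5) = 6*x + 12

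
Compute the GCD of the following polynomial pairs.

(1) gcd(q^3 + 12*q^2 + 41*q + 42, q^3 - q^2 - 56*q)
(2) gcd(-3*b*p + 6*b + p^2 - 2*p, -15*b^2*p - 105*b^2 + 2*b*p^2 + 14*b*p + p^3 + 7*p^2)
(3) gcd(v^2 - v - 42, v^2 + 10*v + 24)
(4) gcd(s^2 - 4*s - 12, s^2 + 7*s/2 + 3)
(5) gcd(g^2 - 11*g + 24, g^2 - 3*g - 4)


(1) = q + 7
(2) = -3*b + p
(3) = v + 6
(4) = s + 2
(5) = gcd((g - 8)*(g - 3), (g - 4)*(g + 1)) = 1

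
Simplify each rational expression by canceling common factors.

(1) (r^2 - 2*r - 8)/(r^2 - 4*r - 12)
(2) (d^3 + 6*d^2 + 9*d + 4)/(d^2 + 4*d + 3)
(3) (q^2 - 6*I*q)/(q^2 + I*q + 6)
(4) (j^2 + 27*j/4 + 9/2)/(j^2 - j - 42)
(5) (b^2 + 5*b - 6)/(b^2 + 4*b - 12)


(1) = (r - 4)/(r - 6)
(2) = (d^2 + 5*d + 4)/(d + 3)
(3) = (q^2 - 6*I*q)/(q^2 + I*q + 6)
(4) = (4*j + 3)/(4*j - 28)
(5) = (b - 1)/(b - 2)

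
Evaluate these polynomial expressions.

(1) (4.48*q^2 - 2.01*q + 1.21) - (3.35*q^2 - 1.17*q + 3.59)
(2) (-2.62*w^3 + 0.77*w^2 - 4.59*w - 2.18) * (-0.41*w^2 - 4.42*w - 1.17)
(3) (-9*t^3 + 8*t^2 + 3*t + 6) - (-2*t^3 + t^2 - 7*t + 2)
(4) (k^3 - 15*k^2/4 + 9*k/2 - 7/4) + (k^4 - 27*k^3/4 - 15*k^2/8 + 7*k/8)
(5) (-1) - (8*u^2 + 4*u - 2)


(1) = 1.13*q^2 - 0.84*q - 2.38
(2) = 1.0742*w^5 + 11.2647*w^4 + 1.5439*w^3 + 20.2807*w^2 + 15.0059*w + 2.5506
(3) = -7*t^3 + 7*t^2 + 10*t + 4
(4) = k^4 - 23*k^3/4 - 45*k^2/8 + 43*k/8 - 7/4
(5) = -8*u^2 - 4*u + 1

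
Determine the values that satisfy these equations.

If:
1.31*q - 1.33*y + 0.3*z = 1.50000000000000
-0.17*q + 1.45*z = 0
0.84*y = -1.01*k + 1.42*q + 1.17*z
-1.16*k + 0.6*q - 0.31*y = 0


Then:
k = -0.05
q = -1.40
y = -2.55
z = -0.16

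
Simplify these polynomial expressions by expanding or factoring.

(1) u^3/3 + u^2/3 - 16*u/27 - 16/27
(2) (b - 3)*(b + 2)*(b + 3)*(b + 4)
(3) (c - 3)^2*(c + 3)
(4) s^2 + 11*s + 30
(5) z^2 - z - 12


(1) = (u/3 + 1/3)*(u - 4/3)*(u + 4/3)
(2) = b^4 + 6*b^3 - b^2 - 54*b - 72
(3) = c^3 - 3*c^2 - 9*c + 27
(4) = (s + 5)*(s + 6)
(5) = (z - 4)*(z + 3)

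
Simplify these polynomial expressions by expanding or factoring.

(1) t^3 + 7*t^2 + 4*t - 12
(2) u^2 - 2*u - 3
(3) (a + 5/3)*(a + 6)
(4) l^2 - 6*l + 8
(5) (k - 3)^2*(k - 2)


(1) = (t - 1)*(t + 2)*(t + 6)
(2) = (u - 3)*(u + 1)
(3) = a^2 + 23*a/3 + 10
(4) = (l - 4)*(l - 2)
(5) = k^3 - 8*k^2 + 21*k - 18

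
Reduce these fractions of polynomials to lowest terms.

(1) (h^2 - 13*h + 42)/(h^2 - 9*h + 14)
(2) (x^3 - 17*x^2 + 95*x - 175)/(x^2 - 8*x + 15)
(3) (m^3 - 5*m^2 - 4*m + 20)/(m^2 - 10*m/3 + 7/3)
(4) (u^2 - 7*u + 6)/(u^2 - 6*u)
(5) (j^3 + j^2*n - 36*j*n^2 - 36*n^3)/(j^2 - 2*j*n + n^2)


(1) = (h - 6)/(h - 2)
(2) = (x^2 - 12*x + 35)/(x - 3)
(3) = (3*m^3 - 15*m^2 - 12*m + 60)/(3*m^2 - 10*m + 7)
(4) = (u - 1)/u
(5) = (j^3 + j^2*n - 36*j*n^2 - 36*n^3)/(j^2 - 2*j*n + n^2)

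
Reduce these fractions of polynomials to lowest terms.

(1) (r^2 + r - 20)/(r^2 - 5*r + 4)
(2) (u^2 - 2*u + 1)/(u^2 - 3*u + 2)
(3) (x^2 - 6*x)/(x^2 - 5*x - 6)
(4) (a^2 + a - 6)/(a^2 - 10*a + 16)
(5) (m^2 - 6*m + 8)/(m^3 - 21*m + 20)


(1) = (r + 5)/(r - 1)
(2) = (u - 1)/(u - 2)
(3) = x/(x + 1)
(4) = (a + 3)/(a - 8)
(5) = (m - 2)/(m^2 + 4*m - 5)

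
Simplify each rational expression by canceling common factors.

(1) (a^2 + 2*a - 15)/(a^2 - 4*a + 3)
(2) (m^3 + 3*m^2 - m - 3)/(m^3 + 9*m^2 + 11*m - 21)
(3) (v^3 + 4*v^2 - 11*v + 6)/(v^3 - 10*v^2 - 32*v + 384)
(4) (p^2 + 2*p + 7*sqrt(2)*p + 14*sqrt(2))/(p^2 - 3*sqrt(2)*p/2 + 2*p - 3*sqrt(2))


(1) = (a + 5)/(a - 1)
(2) = (m + 1)/(m + 7)
(3) = (v^2 - 2*v + 1)/(v^2 - 16*v + 64)
(4) = (2*p + 14*sqrt(2))/(2*p - 3*sqrt(2))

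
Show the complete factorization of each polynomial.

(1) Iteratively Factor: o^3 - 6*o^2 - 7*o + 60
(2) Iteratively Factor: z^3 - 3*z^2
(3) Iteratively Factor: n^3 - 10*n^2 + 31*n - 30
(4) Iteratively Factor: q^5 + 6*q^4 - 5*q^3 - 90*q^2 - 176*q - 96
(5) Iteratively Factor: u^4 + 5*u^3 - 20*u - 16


(1) = (o - 4)*(o^2 - 2*o - 15) = (o - 4)*(o + 3)*(o - 5)
(2) = (z)*(z^2 - 3*z) = z*(z - 3)*(z)
(3) = (n - 3)*(n^2 - 7*n + 10) = (n - 5)*(n - 3)*(n - 2)
(4) = (q + 2)*(q^4 + 4*q^3 - 13*q^2 - 64*q - 48) = (q + 1)*(q + 2)*(q^3 + 3*q^2 - 16*q - 48) = (q - 4)*(q + 1)*(q + 2)*(q^2 + 7*q + 12) = (q - 4)*(q + 1)*(q + 2)*(q + 4)*(q + 3)
(5) = (u + 1)*(u^3 + 4*u^2 - 4*u - 16) = (u - 2)*(u + 1)*(u^2 + 6*u + 8) = (u - 2)*(u + 1)*(u + 4)*(u + 2)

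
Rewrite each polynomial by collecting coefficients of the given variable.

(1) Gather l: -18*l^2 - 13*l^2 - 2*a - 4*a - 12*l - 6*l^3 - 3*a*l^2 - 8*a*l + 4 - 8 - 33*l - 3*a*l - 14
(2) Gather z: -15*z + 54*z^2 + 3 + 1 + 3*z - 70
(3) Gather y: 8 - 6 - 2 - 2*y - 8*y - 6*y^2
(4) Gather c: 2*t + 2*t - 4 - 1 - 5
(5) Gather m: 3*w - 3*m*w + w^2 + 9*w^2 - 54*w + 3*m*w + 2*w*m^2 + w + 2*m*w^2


(1) = -6*a - 6*l^3 + l^2*(-3*a - 31) + l*(-11*a - 45) - 18
(2) = 54*z^2 - 12*z - 66
(3) = -6*y^2 - 10*y
(4) = 4*t - 10
(5) = 2*m^2*w + 2*m*w^2 + 10*w^2 - 50*w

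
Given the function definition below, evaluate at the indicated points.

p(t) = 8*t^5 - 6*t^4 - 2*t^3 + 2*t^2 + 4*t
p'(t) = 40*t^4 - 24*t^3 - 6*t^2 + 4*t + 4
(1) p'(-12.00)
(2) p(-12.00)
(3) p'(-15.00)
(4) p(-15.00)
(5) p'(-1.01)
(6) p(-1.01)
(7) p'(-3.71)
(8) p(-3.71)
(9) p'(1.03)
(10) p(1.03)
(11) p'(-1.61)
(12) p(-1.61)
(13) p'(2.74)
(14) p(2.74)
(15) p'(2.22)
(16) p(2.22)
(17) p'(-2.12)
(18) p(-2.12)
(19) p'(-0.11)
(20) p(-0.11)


(1) = 870004.00
(2) = -2111376.00
(3) = 2104594.00
(4) = -6371610.00
(5) = 60.19
(6) = -14.59
(7) = 8710.15
(8) = -6644.77
(9) = 20.55
(10) = 6.58
(11) = 350.93
(12) = -119.76
(13) = 1730.78
(14) = 882.15
(15) = 692.29
(16) = 282.49
(17) = 1005.21
(18) = -444.22
(19) = 3.53
(20) = -0.41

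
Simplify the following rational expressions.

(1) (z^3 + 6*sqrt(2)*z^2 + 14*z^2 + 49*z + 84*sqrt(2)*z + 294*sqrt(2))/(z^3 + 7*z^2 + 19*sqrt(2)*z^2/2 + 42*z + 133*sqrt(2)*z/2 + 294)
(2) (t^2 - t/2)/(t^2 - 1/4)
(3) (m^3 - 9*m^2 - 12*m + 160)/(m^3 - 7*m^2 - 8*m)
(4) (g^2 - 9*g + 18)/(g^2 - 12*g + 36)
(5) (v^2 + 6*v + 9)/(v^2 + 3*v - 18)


(1) = (2*z + 14)/(2*z + 7*sqrt(2))
(2) = 2*t/(2*t + 1)
(3) = (m^2 - m - 20)/(m^2 + m)
(4) = (g - 3)/(g - 6)
(5) = (v^2 + 6*v + 9)/(v^2 + 3*v - 18)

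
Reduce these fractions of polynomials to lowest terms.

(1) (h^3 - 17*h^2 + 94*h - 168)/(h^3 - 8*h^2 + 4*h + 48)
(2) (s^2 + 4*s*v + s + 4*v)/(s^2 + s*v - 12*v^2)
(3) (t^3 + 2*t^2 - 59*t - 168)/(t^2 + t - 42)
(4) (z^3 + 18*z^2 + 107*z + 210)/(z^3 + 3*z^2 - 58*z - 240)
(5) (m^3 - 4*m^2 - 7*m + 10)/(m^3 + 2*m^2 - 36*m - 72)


(1) = (h - 7)/(h + 2)
(2) = (s + 1)/(s - 3*v)
(3) = (t^2 - 5*t - 24)/(t - 6)
(4) = (z + 7)/(z - 8)
(5) = (m^2 - 6*m + 5)/(m^2 - 36)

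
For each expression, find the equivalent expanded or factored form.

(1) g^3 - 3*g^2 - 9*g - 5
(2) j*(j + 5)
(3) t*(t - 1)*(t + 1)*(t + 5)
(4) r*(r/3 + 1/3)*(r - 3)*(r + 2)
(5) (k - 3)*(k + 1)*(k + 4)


(1) = (g - 5)*(g + 1)^2
(2) = j^2 + 5*j
(3) = t^4 + 5*t^3 - t^2 - 5*t
(4) = r^4/3 - 7*r^2/3 - 2*r
(5) = k^3 + 2*k^2 - 11*k - 12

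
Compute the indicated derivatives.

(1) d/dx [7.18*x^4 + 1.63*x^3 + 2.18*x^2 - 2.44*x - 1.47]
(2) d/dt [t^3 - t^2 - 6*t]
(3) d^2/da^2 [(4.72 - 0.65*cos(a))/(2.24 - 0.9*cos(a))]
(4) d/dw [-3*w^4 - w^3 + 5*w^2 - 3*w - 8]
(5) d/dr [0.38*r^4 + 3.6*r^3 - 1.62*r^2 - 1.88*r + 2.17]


(1) = 28.72*x^3 + 4.89*x^2 + 4.36*x - 2.44
(2) = 3*t^2 - 2*t - 6
(3) = (-2.5128*sin(a)^2 + 6.25408*cos(a) - 2.5128)/(0.729*cos(a)^3 - 5.4432*cos(a)^2 + 13.54752*cos(a) - 11.239424)
(4) = -12*w^3 - 3*w^2 + 10*w - 3
(5) = 1.52*r^3 + 10.8*r^2 - 3.24*r - 1.88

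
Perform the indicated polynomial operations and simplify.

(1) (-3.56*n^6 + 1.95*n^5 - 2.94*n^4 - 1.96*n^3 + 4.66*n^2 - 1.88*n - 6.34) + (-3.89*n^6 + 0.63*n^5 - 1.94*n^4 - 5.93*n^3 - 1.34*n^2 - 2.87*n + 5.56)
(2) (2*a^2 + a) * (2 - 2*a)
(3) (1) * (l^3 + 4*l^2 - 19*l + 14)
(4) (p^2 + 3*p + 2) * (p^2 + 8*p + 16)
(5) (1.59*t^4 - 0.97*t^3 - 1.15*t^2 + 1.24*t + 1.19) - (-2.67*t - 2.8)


(1) = -7.45*n^6 + 2.58*n^5 - 4.88*n^4 - 7.89*n^3 + 3.32*n^2 - 4.75*n - 0.78
(2) = -4*a^3 + 2*a^2 + 2*a
(3) = l^3 + 4*l^2 - 19*l + 14
(4) = p^4 + 11*p^3 + 42*p^2 + 64*p + 32
(5) = 1.59*t^4 - 0.97*t^3 - 1.15*t^2 + 3.91*t + 3.99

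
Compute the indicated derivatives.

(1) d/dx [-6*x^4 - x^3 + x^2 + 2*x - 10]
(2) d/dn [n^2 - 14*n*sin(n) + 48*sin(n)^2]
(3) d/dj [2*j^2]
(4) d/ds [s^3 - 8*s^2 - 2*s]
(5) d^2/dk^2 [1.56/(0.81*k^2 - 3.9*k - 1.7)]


(1) = -24*x^3 - 3*x^2 + 2*x + 2
(2) = -14*n*cos(n) + 2*n - 14*sin(n) + 48*sin(2*n)
(3) = 4*j
(4) = 3*s^2 - 16*s - 2
(5) = (2.047032*k^2 - 9.85608*k - 1.56*(1.62*k - 3.9)*(3.24*k - 7.8) - 4.29624)/(-0.81*k^2 + 3.9*k + 1.7)^3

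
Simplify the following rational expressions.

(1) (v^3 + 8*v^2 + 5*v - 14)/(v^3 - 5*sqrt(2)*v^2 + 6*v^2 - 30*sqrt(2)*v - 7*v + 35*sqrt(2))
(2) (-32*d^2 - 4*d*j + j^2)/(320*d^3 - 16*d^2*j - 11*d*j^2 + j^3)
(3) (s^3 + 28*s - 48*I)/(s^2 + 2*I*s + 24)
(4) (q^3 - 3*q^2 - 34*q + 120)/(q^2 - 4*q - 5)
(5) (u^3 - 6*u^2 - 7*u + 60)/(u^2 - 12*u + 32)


(1) = (v + 2)/(v - 5*sqrt(2))
(2) = (-4*d - j)/(40*d^2 + 3*d*j - j^2)
(3) = s - 2*I
(4) = (q^2 + 2*q - 24)/(q + 1)
(5) = (u^2 - 2*u - 15)/(u - 8)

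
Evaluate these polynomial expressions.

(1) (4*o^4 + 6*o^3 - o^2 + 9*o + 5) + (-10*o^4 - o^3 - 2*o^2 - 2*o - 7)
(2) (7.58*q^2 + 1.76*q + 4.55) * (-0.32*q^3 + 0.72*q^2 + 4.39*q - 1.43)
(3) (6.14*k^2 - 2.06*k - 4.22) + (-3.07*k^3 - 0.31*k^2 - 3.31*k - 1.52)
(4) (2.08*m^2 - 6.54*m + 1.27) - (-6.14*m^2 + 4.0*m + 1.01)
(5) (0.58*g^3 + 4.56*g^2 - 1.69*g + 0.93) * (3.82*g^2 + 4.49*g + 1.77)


(1) = -6*o^4 + 5*o^3 - 3*o^2 + 7*o - 2
(2) = -2.4256*q^5 + 4.8944*q^4 + 33.0874*q^3 + 0.163*q^2 + 17.4577*q - 6.5065
(3) = -3.07*k^3 + 5.83*k^2 - 5.37*k - 5.74
(4) = 8.22*m^2 - 10.54*m + 0.26
(5) = 2.2156*g^5 + 20.0234*g^4 + 15.0452*g^3 + 4.0357*g^2 + 1.1844*g + 1.6461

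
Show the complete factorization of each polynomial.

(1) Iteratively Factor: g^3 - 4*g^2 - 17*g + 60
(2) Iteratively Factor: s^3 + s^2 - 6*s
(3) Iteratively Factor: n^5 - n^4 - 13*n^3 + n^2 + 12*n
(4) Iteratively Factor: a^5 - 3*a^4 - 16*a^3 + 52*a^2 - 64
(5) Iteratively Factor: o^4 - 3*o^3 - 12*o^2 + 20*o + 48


(1) = (g - 3)*(g^2 - g - 20) = (g - 5)*(g - 3)*(g + 4)
(2) = (s)*(s^2 + s - 6) = s*(s + 3)*(s - 2)
(3) = (n + 3)*(n^4 - 4*n^3 - n^2 + 4*n) = n*(n + 3)*(n^3 - 4*n^2 - n + 4) = n*(n - 1)*(n + 3)*(n^2 - 3*n - 4) = n*(n - 1)*(n + 1)*(n + 3)*(n - 4)
(4) = (a + 4)*(a^4 - 7*a^3 + 12*a^2 + 4*a - 16) = (a - 2)*(a + 4)*(a^3 - 5*a^2 + 2*a + 8) = (a - 2)*(a + 1)*(a + 4)*(a^2 - 6*a + 8) = (a - 4)*(a - 2)*(a + 1)*(a + 4)*(a - 2)
(5) = (o - 4)*(o^3 + o^2 - 8*o - 12) = (o - 4)*(o - 3)*(o^2 + 4*o + 4) = (o - 4)*(o - 3)*(o + 2)*(o + 2)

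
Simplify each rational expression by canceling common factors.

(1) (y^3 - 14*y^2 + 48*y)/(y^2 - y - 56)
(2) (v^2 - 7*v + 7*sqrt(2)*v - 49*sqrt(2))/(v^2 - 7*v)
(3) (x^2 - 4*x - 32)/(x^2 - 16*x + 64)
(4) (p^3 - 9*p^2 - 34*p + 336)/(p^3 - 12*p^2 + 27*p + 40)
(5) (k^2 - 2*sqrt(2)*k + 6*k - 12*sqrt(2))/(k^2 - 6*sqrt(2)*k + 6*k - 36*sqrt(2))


(1) = (y^2 - 6*y)/(y + 7)
(2) = (v + 7*sqrt(2))/v
(3) = (x + 4)/(x - 8)
(4) = (p^2 - p - 42)/(p^2 - 4*p - 5)
(5) = (k - 2*sqrt(2))/(k - 6*sqrt(2))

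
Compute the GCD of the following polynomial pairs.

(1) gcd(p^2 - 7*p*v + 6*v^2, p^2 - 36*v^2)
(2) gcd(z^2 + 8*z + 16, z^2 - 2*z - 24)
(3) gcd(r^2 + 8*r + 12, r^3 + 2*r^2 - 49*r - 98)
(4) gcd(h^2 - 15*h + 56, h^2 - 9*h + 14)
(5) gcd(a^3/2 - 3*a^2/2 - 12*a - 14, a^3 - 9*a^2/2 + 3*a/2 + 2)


(1) = p - 6*v
(2) = gcd((z + 4)^2, (z - 6)*(z + 4)) = z + 4
(3) = gcd((r + 2)*(r + 6), (r - 7)*(r + 2)*(r + 7)) = r + 2
(4) = gcd((h - 8)*(h - 7), (h - 7)*(h - 2)) = h - 7
(5) = 1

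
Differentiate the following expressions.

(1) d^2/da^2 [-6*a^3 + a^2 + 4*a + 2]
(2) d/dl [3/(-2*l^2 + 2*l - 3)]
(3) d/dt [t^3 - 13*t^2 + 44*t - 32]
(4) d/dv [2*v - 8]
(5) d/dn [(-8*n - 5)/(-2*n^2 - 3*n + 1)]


(1) = 2 - 36*a
(2) = 6*(2*l - 1)/(2*l^2 - 2*l + 3)^2
(3) = 3*t^2 - 26*t + 44
(4) = 2
(5) = (16*n^2 + 24*n - (4*n + 3)*(8*n + 5) - 8)/(2*n^2 + 3*n - 1)^2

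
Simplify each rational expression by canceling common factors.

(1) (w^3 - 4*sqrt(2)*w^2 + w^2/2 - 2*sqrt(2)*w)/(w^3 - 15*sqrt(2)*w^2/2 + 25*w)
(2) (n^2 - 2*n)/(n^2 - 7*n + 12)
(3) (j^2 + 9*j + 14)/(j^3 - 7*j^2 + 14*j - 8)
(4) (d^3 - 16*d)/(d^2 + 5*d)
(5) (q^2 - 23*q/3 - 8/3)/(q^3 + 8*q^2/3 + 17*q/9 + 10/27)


(1) = (4*w^2 + w*(2 - 16*sqrt(2)) - 8*sqrt(2))/(4*w^2 - 30*sqrt(2)*w + 100)
(2) = (n^2 - 2*n)/(n^2 - 7*n + 12)
(3) = (j^2 + 9*j + 14)/(j^3 - 7*j^2 + 14*j - 8)
(4) = (d^2 - 16)/(d + 5)
(5) = (9*q - 72)/(9*q^2 + 21*q + 10)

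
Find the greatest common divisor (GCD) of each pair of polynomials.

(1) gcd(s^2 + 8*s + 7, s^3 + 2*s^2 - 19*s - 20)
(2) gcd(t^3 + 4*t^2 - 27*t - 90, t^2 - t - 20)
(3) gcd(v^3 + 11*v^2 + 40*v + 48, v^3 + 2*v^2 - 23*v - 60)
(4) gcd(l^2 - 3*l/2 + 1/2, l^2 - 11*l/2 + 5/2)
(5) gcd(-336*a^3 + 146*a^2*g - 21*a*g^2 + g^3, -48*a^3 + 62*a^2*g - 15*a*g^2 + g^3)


(1) = s + 1
(2) = gcd((t - 5)*(t + 3)*(t + 6), (t - 5)*(t + 4)) = t - 5
(3) = v^2 + 7*v + 12
(4) = gcd((l - 1)*(l - 1/2), (l - 5)*(l - 1/2)) = l - 1/2
(5) = gcd((-8*a + g)*(-7*a + g)*(-6*a + g), (-8*a + g)*(-6*a + g)*(-a + g)) = 48*a^2 - 14*a*g + g^2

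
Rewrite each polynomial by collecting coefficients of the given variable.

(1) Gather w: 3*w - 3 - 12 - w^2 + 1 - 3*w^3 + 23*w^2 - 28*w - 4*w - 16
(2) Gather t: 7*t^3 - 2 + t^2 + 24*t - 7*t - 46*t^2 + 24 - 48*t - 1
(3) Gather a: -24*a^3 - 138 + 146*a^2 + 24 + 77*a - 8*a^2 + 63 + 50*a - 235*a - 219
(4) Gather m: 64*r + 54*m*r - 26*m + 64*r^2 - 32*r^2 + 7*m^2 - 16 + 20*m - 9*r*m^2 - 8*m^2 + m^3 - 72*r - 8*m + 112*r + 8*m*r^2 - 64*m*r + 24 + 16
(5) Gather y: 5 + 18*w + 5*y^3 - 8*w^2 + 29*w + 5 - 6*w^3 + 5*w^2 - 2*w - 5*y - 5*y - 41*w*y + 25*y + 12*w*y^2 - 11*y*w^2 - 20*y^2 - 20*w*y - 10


(1) = -3*w^3 + 22*w^2 - 29*w - 30
(2) = 7*t^3 - 45*t^2 - 31*t + 21
(3) = -24*a^3 + 138*a^2 - 108*a - 270
(4) = m^3 + m^2*(-9*r - 1) + m*(8*r^2 - 10*r - 14) + 32*r^2 + 104*r + 24
(5) = -6*w^3 - 3*w^2 + 45*w + 5*y^3 + y^2*(12*w - 20) + y*(-11*w^2 - 61*w + 15)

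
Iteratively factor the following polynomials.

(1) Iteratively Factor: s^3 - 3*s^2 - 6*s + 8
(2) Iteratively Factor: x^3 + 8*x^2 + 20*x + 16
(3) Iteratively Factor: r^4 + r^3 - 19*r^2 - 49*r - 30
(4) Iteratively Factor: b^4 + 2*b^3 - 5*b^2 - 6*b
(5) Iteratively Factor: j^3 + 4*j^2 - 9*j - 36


(1) = (s - 4)*(s^2 + s - 2) = (s - 4)*(s + 2)*(s - 1)
(2) = (x + 2)*(x^2 + 6*x + 8) = (x + 2)^2*(x + 4)
(3) = (r + 2)*(r^3 - r^2 - 17*r - 15) = (r + 1)*(r + 2)*(r^2 - 2*r - 15) = (r + 1)*(r + 2)*(r + 3)*(r - 5)
(4) = (b + 3)*(b^3 - b^2 - 2*b) = (b - 2)*(b + 3)*(b^2 + b) = b*(b - 2)*(b + 3)*(b + 1)
(5) = (j + 4)*(j^2 - 9) = (j - 3)*(j + 4)*(j + 3)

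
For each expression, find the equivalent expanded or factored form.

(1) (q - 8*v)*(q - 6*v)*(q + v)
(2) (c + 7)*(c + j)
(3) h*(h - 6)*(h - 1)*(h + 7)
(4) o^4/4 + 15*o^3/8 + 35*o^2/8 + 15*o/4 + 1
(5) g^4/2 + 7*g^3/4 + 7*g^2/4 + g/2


(1) = q^3 - 13*q^2*v + 34*q*v^2 + 48*v^3
(2) = c^2 + c*j + 7*c + 7*j
(3) = h^4 - 43*h^2 + 42*h
(4) = (o/2 + 1/2)*(o/2 + 1)*(o + 1/2)*(o + 4)
(5) = g*(g/2 + 1)*(g + 1/2)*(g + 1)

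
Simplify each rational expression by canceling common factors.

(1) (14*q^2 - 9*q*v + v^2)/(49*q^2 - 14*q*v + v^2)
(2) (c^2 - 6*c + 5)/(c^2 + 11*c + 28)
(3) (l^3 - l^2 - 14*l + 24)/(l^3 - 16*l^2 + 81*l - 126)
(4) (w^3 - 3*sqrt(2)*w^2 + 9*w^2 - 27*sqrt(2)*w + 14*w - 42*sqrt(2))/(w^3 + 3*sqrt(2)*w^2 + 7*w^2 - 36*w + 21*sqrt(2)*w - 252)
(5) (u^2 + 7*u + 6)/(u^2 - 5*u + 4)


(1) = (2*q - v)/(7*q - v)
(2) = (c^2 - 6*c + 5)/(c^2 + 11*c + 28)
(3) = (l^2 + 2*l - 8)/(l^2 - 13*l + 42)
(4) = (w + 2)/(w + 6*sqrt(2))
(5) = (u^2 + 7*u + 6)/(u^2 - 5*u + 4)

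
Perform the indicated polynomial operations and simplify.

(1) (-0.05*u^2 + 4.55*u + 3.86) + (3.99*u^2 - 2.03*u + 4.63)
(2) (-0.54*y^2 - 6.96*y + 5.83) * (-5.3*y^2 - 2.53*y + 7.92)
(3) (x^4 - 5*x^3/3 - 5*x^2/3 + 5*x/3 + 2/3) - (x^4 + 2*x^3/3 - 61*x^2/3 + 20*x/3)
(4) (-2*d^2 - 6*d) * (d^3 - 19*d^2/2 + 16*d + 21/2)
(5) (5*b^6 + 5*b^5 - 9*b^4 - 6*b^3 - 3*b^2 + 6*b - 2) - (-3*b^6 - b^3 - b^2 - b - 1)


(1) = 3.94*u^2 + 2.52*u + 8.49
(2) = 2.862*y^4 + 38.2542*y^3 - 17.567*y^2 - 69.8731*y + 46.1736
(3) = -7*x^3/3 + 56*x^2/3 - 5*x + 2/3
(4) = -2*d^5 + 13*d^4 + 25*d^3 - 117*d^2 - 63*d
(5) = 8*b^6 + 5*b^5 - 9*b^4 - 5*b^3 - 2*b^2 + 7*b - 1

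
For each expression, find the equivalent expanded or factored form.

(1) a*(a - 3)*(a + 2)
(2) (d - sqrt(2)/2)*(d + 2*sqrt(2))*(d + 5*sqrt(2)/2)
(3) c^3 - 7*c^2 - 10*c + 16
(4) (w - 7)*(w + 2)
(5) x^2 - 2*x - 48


(1) = a^3 - a^2 - 6*a
(2) = d^3 + 4*sqrt(2)*d^2 + 11*d/2 - 5*sqrt(2)
(3) = (c - 8)*(c - 1)*(c + 2)
(4) = w^2 - 5*w - 14
(5) = (x - 8)*(x + 6)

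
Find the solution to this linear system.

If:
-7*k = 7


Then:
k = -1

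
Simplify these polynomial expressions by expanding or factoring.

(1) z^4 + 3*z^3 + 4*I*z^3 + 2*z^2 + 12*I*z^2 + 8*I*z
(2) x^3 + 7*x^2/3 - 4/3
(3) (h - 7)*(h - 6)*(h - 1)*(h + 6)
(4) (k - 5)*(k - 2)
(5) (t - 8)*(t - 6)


(1) = z*(z + 1)*(z + 2)*(z + 4*I)
(2) = (x - 2/3)*(x + 1)*(x + 2)
(3) = h^4 - 8*h^3 - 29*h^2 + 288*h - 252
(4) = k^2 - 7*k + 10
(5) = t^2 - 14*t + 48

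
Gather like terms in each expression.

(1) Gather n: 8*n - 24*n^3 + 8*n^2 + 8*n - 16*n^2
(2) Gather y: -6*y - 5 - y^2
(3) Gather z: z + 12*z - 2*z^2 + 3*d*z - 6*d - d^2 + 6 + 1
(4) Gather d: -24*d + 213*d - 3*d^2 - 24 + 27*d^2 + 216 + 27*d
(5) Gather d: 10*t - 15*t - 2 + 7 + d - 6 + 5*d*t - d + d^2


(1) = -24*n^3 - 8*n^2 + 16*n
(2) = -y^2 - 6*y - 5
(3) = -d^2 - 6*d - 2*z^2 + z*(3*d + 13) + 7
(4) = 24*d^2 + 216*d + 192
(5) = d^2 + 5*d*t - 5*t - 1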